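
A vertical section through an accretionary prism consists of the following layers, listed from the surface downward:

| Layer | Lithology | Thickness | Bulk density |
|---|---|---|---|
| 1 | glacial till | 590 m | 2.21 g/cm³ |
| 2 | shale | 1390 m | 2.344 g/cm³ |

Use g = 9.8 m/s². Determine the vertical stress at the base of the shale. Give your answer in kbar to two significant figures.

0.45 kbar

glacial till: 2210 kg/m³ × 9.8 m/s² × 590 m = 1.278×10^7 Pa = 0.1278 kbar
shale: 2344 kg/m³ × 9.8 m/s² × 1390 m = 3.193×10^7 Pa = 0.3193 kbar
Total = 0.1278 + 0.3193 = 0.44708 kbar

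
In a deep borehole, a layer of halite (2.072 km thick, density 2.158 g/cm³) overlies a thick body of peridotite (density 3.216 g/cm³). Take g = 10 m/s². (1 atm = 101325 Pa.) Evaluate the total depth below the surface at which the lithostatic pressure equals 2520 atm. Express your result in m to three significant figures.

Pressure at base of upper layers: 2158×10×2072 = 4.471×10^7 Pa = 441.3 atm
Remaining pressure to be supplied by peridotite: 2.553×10^8 − 4.471×10^7 = 2.106×10^8 Pa
Additional depth in peridotite = 2.106×10^8 Pa / (3216 kg/m³ × 10 m/s²) = 6549.3 m
Total depth = 2072 m + 6549.3 m = 8621.3 m

8620 m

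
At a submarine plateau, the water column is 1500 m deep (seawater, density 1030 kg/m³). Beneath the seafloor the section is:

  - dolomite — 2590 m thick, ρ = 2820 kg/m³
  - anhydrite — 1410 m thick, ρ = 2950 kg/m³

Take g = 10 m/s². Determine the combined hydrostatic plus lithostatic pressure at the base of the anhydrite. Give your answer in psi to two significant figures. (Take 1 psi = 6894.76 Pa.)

19000 psi

seawater: 1030 kg/m³ × 10 m/s² × 1500 m = 1.545×10^7 Pa = 2241 psi
dolomite: 2820 kg/m³ × 10 m/s² × 2590 m = 7.304×10^7 Pa = 10593 psi
anhydrite: 2950 kg/m³ × 10 m/s² × 1410 m = 4.160×10^7 Pa = 6033 psi
Total = 2241 + 10593 + 6033 = 18867 psi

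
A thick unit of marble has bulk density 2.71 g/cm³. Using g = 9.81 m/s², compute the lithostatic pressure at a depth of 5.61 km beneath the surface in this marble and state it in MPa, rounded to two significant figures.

marble: 2710 kg/m³ × 9.81 m/s² × 5610 m = 1.491×10^8 Pa = 149.1 MPa

150 MPa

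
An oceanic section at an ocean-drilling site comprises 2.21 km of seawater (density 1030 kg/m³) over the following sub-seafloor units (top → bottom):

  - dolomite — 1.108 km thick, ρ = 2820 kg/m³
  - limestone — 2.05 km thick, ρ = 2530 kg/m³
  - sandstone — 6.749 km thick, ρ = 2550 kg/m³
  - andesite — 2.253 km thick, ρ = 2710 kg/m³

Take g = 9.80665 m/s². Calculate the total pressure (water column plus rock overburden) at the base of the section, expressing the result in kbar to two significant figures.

seawater: 1030 kg/m³ × 9.80665 m/s² × 2210 m = 2.232×10^7 Pa = 0.2232 kbar
dolomite: 2820 kg/m³ × 9.80665 m/s² × 1108 m = 3.064×10^7 Pa = 0.3064 kbar
limestone: 2530 kg/m³ × 9.80665 m/s² × 2050 m = 5.086×10^7 Pa = 0.5086 kbar
sandstone: 2550 kg/m³ × 9.80665 m/s² × 6749 m = 1.688×10^8 Pa = 1.688 kbar
andesite: 2710 kg/m³ × 9.80665 m/s² × 2253 m = 5.988×10^7 Pa = 0.5988 kbar
Total = 0.2232 + 0.3064 + 0.5086 + 1.688 + 0.5988 = 3.3247 kbar

3.3 kbar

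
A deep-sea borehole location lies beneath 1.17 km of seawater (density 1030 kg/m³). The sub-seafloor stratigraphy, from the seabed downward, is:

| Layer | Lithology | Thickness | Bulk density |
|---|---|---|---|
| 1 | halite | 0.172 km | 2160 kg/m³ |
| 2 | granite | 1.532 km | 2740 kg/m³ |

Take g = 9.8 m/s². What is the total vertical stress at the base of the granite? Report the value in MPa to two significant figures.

seawater: 1030 kg/m³ × 9.8 m/s² × 1170 m = 1.181×10^7 Pa = 11.81 MPa
halite: 2160 kg/m³ × 9.8 m/s² × 172 m = 3.641×10^6 Pa = 3.641 MPa
granite: 2740 kg/m³ × 9.8 m/s² × 1532 m = 4.114×10^7 Pa = 41.14 MPa
Total = 11.81 + 3.641 + 41.14 = 56.588 MPa

57 MPa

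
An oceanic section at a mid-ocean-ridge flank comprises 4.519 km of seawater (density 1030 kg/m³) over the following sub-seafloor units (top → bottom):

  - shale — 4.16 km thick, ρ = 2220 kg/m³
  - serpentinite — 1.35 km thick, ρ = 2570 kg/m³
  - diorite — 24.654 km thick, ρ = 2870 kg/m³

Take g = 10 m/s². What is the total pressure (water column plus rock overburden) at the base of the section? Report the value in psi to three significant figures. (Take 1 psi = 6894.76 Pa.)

seawater: 1030 kg/m³ × 10 m/s² × 4519 m = 4.655×10^7 Pa = 6751 psi
shale: 2220 kg/m³ × 10 m/s² × 4160 m = 9.235×10^7 Pa = 13395 psi
serpentinite: 2570 kg/m³ × 10 m/s² × 1350 m = 3.470×10^7 Pa = 5032 psi
diorite: 2870 kg/m³ × 10 m/s² × 24654 m = 7.076×10^8 Pa = 1.026×10^5 psi
Total = 6751 + 13395 + 5032 + 1.026×10^5 = 1.2780×10^5 psi

128000 psi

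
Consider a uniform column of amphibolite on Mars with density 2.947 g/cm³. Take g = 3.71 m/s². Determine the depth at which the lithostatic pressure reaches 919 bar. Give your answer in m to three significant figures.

h = P/(ρg) = 919 bar / (2947 kg/m³ × 3.71 m/s²) = 9.190×10^7 Pa / 10933 Pa/m = 8405.5 m

8410 m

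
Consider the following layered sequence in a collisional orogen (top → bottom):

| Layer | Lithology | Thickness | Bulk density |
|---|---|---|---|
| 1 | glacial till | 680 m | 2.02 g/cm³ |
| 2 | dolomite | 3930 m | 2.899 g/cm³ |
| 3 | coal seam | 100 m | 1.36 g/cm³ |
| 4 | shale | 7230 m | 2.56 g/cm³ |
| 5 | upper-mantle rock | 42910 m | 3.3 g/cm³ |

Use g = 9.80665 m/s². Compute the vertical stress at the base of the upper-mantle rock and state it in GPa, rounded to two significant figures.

1.7 GPa

glacial till: 2020 kg/m³ × 9.80665 m/s² × 680 m = 1.347×10^7 Pa = 0.01347 GPa
dolomite: 2899 kg/m³ × 9.80665 m/s² × 3930 m = 1.117×10^8 Pa = 0.1117 GPa
coal seam: 1360 kg/m³ × 9.80665 m/s² × 100 m = 1.334×10^6 Pa = 1.334×10^-3 GPa
shale: 2560 kg/m³ × 9.80665 m/s² × 7230 m = 1.815×10^8 Pa = 0.1815 GPa
upper-mantle rock: 3300 kg/m³ × 9.80665 m/s² × 42910 m = 1.389×10^9 Pa = 1.389 GPa
Total = 0.01347 + 0.1117 + 1.334×10^-3 + 0.1815 + 1.389 = 1.6967 GPa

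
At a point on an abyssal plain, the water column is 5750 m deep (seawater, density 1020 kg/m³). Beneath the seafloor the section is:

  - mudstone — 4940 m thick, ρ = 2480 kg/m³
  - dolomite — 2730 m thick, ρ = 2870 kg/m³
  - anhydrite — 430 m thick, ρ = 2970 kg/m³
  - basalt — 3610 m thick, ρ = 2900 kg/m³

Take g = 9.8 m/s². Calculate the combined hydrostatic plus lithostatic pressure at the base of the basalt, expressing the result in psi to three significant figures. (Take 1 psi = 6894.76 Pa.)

53600 psi

seawater: 1020 kg/m³ × 9.8 m/s² × 5750 m = 5.748×10^7 Pa = 8336 psi
mudstone: 2480 kg/m³ × 9.8 m/s² × 4940 m = 1.201×10^8 Pa = 17413 psi
dolomite: 2870 kg/m³ × 9.8 m/s² × 2730 m = 7.678×10^7 Pa = 11137 psi
anhydrite: 2970 kg/m³ × 9.8 m/s² × 430 m = 1.252×10^7 Pa = 1815 psi
basalt: 2900 kg/m³ × 9.8 m/s² × 3610 m = 1.026×10^8 Pa = 14880 psi
Total = 8336 + 17413 + 11137 + 1815 + 14880 = 53582 psi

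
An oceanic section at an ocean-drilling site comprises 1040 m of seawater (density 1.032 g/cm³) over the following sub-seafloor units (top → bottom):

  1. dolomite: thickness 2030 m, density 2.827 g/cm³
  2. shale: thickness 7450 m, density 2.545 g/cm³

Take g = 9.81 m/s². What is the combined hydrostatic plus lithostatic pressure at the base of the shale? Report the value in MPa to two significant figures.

250 MPa

seawater: 1032 kg/m³ × 9.81 m/s² × 1040 m = 1.053×10^7 Pa = 10.53 MPa
dolomite: 2827 kg/m³ × 9.81 m/s² × 2030 m = 5.630×10^7 Pa = 56.30 MPa
shale: 2545 kg/m³ × 9.81 m/s² × 7450 m = 1.860×10^8 Pa = 186.0 MPa
Total = 10.53 + 56.30 + 186.0 = 252.83 MPa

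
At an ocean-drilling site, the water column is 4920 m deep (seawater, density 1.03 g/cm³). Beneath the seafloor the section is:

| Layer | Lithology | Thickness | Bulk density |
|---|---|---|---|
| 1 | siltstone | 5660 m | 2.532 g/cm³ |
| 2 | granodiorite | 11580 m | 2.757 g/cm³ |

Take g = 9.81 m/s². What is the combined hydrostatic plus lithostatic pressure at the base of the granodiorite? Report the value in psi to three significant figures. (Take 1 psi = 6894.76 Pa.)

73000 psi

seawater: 1030 kg/m³ × 9.81 m/s² × 4920 m = 4.971×10^7 Pa = 7210 psi
siltstone: 2532 kg/m³ × 9.81 m/s² × 5660 m = 1.406×10^8 Pa = 20391 psi
granodiorite: 2757 kg/m³ × 9.81 m/s² × 11580 m = 3.132×10^8 Pa = 45425 psi
Total = 7210 + 20391 + 45425 = 73026 psi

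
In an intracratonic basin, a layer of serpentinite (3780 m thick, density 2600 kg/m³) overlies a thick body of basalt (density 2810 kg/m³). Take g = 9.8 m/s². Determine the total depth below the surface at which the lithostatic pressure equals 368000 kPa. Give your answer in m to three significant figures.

13600 m

Pressure at base of upper layers: 2600×9.8×3780 = 9.631×10^7 Pa = 96314 kPa
Remaining pressure to be supplied by basalt: 3.680×10^8 − 9.631×10^7 = 2.717×10^8 Pa
Additional depth in basalt = 2.717×10^8 Pa / (2810 kg/m³ × 9.8 m/s²) = 9865.8 m
Total depth = 3780 m + 9865.8 m = 13646 m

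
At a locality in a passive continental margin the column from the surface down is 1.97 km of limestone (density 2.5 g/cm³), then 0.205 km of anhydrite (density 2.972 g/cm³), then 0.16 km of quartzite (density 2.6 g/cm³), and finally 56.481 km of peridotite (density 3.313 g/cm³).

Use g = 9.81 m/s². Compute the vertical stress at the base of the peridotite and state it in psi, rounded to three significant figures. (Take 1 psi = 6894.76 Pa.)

limestone: 2500 kg/m³ × 9.81 m/s² × 1970 m = 4.831×10^7 Pa = 7007 psi
anhydrite: 2972 kg/m³ × 9.81 m/s² × 205 m = 5.977×10^6 Pa = 866.9 psi
quartzite: 2600 kg/m³ × 9.81 m/s² × 160 m = 4.081×10^6 Pa = 591.9 psi
peridotite: 3313 kg/m³ × 9.81 m/s² × 56481 m = 1.836×10^9 Pa = 2.662×10^5 psi
Total = 7007 + 866.9 + 591.9 + 2.662×10^5 = 2.7471×10^5 psi

275000 psi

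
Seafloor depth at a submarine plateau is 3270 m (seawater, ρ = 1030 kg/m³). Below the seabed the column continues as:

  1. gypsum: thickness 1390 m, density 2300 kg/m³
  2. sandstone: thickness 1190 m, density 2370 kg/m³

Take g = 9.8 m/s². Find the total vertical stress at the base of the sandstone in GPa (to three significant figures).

0.0920 GPa

seawater: 1030 kg/m³ × 9.8 m/s² × 3270 m = 3.301×10^7 Pa = 0.03301 GPa
gypsum: 2300 kg/m³ × 9.8 m/s² × 1390 m = 3.133×10^7 Pa = 0.03133 GPa
sandstone: 2370 kg/m³ × 9.8 m/s² × 1190 m = 2.764×10^7 Pa = 0.02764 GPa
Total = 0.03301 + 0.03133 + 0.02764 = 0.091977 GPa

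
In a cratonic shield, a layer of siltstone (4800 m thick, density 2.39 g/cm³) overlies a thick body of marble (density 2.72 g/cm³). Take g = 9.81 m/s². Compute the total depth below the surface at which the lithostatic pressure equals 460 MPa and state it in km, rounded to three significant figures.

17.8 km

Pressure at base of upper layers: 2390×9.81×4800 = 1.125×10^8 Pa = 112.5 MPa
Remaining pressure to be supplied by marble: 4.600×10^8 − 1.125×10^8 = 3.475×10^8 Pa
Additional depth in marble = 3.475×10^8 Pa / (2720 kg/m³ × 9.81 m/s²) = 13022 m
Total depth = 4800 m + 13022 m = 17822 m
= 17.822 km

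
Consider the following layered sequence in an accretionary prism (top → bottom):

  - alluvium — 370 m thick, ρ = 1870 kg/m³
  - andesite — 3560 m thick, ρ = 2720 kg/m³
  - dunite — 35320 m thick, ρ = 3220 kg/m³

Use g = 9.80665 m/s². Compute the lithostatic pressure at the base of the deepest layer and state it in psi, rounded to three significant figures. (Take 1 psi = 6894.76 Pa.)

alluvium: 1870 kg/m³ × 9.80665 m/s² × 370 m = 6.785×10^6 Pa = 984.1 psi
andesite: 2720 kg/m³ × 9.80665 m/s² × 3560 m = 9.496×10^7 Pa = 13773 psi
dunite: 3220 kg/m³ × 9.80665 m/s² × 35320 m = 1.115×10^9 Pa = 1.618×10^5 psi
Total = 984.1 + 13773 + 1.618×10^5 = 1.7652×10^5 psi

177000 psi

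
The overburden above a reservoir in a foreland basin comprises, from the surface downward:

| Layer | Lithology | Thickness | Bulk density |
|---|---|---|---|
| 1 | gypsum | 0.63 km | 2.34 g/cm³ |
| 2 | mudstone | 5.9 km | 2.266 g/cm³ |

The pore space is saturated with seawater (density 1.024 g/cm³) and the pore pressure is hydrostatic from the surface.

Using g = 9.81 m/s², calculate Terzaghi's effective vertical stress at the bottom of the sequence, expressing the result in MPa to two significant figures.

80 MPa

Overburden (lithostatic) stress σ_v:
gypsum: 2340 kg/m³ × 9.81 m/s² × 630 m = 1.446×10^7 Pa = 14.46 MPa
mudstone: 2266 kg/m³ × 9.81 m/s² × 5900 m = 1.312×10^8 Pa = 131.2 MPa
Total = 14.46 + 131.2 = 145.62 MPa
Pore pressure P_p = 1024 kg/m³ × 9.81 m/s² × 6530 m = 6.560×10^7 Pa = 65.60 MPa
Effective stress σ' = σ_v − P_p = 145.6 − 65.60 = 80.019 MPa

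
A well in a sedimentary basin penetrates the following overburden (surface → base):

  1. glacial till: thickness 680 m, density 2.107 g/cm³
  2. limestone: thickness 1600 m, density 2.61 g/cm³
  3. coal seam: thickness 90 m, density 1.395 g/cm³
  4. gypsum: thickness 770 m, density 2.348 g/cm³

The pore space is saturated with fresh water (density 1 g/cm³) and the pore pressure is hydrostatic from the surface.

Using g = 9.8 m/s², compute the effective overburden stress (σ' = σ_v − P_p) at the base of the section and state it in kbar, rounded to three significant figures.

0.431 kbar

Overburden (lithostatic) stress σ_v:
glacial till: 2107 kg/m³ × 9.8 m/s² × 680 m = 1.404×10^7 Pa = 14.04 MPa
limestone: 2610 kg/m³ × 9.8 m/s² × 1600 m = 4.092×10^7 Pa = 40.92 MPa
coal seam: 1395 kg/m³ × 9.8 m/s² × 90 m = 1.230×10^6 Pa = 1.230 MPa
gypsum: 2348 kg/m³ × 9.8 m/s² × 770 m = 1.772×10^7 Pa = 17.72 MPa
Total = 14.04 + 40.92 + 1.230 + 17.72 = 73.914 MPa
Pore pressure P_p = 1000 kg/m³ × 9.8 m/s² × 3140 m = 3.077×10^7 Pa = 30.77 MPa
Effective stress σ' = σ_v − P_p = 73.91 − 30.77 = 43.142 MPa = 0.43142 kbar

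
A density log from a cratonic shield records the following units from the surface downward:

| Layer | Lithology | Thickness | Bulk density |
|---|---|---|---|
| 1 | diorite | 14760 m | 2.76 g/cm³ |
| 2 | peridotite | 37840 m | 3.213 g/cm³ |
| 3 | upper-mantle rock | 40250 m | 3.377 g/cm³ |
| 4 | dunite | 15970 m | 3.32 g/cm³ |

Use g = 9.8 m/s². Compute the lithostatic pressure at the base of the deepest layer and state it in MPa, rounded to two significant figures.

diorite: 2760 kg/m³ × 9.8 m/s² × 14760 m = 3.992×10^8 Pa = 399.2 MPa
peridotite: 3213 kg/m³ × 9.8 m/s² × 37840 m = 1.191×10^9 Pa = 1191 MPa
upper-mantle rock: 3377 kg/m³ × 9.8 m/s² × 40250 m = 1.332×10^9 Pa = 1332 MPa
dunite: 3320 kg/m³ × 9.8 m/s² × 15970 m = 5.196×10^8 Pa = 519.6 MPa
Total = 399.2 + 1191 + 1332 + 519.6 = 3442.4 MPa

3400 MPa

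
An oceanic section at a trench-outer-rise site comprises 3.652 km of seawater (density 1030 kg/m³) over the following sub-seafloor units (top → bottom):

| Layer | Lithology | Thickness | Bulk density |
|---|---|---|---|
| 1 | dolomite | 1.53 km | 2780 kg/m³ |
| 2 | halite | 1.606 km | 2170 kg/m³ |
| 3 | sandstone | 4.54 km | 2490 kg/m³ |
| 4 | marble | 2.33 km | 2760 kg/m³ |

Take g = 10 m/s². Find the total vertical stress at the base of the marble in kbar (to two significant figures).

seawater: 1030 kg/m³ × 10 m/s² × 3652 m = 3.762×10^7 Pa = 0.3762 kbar
dolomite: 2780 kg/m³ × 10 m/s² × 1530 m = 4.253×10^7 Pa = 0.4253 kbar
halite: 2170 kg/m³ × 10 m/s² × 1606 m = 3.485×10^7 Pa = 0.3485 kbar
sandstone: 2490 kg/m³ × 10 m/s² × 4540 m = 1.130×10^8 Pa = 1.130 kbar
marble: 2760 kg/m³ × 10 m/s² × 2330 m = 6.431×10^7 Pa = 0.6431 kbar
Total = 0.3762 + 0.4253 + 0.3485 + 1.130 + 0.6431 = 2.9235 kbar

2.9 kbar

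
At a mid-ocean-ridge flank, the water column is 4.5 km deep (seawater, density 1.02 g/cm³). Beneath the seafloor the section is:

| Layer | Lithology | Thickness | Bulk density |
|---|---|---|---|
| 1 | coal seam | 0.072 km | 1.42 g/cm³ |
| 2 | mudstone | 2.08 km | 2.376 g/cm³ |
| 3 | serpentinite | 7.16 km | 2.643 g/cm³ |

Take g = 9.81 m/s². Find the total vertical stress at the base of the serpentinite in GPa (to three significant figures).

0.280 GPa

seawater: 1020 kg/m³ × 9.81 m/s² × 4500 m = 4.503×10^7 Pa = 0.04503 GPa
coal seam: 1420 kg/m³ × 9.81 m/s² × 72 m = 1.003×10^6 Pa = 1.003×10^-3 GPa
mudstone: 2376 kg/m³ × 9.81 m/s² × 2080 m = 4.848×10^7 Pa = 0.04848 GPa
serpentinite: 2643 kg/m³ × 9.81 m/s² × 7160 m = 1.856×10^8 Pa = 0.1856 GPa
Total = 0.04503 + 1.003×10^-3 + 0.04848 + 0.1856 = 0.28016 GPa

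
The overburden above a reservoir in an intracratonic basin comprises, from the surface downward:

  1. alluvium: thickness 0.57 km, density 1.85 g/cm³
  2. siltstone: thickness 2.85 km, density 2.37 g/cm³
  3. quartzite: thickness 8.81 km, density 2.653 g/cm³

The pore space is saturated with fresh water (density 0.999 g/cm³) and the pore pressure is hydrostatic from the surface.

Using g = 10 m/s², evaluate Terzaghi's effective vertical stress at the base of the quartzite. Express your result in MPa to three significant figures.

Overburden (lithostatic) stress σ_v:
alluvium: 1850 kg/m³ × 10 m/s² × 570 m = 1.054×10^7 Pa = 10.54 MPa
siltstone: 2370 kg/m³ × 10 m/s² × 2850 m = 6.755×10^7 Pa = 67.55 MPa
quartzite: 2653 kg/m³ × 10 m/s² × 8810 m = 2.337×10^8 Pa = 233.7 MPa
Total = 10.54 + 67.55 + 233.7 = 311.82 MPa
Pore pressure P_p = 999 kg/m³ × 10 m/s² × 12230 m = 1.222×10^8 Pa = 122.2 MPa
Effective stress σ' = σ_v − P_p = 311.8 − 122.2 = 189.64 MPa

190 MPa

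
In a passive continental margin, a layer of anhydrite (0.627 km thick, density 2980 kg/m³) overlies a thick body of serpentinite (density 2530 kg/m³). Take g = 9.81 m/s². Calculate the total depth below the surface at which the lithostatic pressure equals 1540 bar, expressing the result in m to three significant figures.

6090 m

Pressure at base of upper layers: 2980×9.81×627 = 1.833×10^7 Pa = 183.3 bar
Remaining pressure to be supplied by serpentinite: 1.540×10^8 − 1.833×10^7 = 1.357×10^8 Pa
Additional depth in serpentinite = 1.357×10^8 Pa / (2530 kg/m³ × 9.81 m/s²) = 5466.3 m
Total depth = 627 m + 5466.3 m = 6093.3 m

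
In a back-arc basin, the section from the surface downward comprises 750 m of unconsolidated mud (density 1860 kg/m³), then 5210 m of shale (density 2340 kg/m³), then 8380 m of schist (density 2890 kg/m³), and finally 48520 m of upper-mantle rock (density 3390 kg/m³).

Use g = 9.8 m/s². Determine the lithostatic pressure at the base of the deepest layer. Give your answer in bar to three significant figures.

unconsolidated mud: 1860 kg/m³ × 9.8 m/s² × 750 m = 1.367×10^7 Pa = 136.7 bar
shale: 2340 kg/m³ × 9.8 m/s² × 5210 m = 1.195×10^8 Pa = 1195 bar
schist: 2890 kg/m³ × 9.8 m/s² × 8380 m = 2.373×10^8 Pa = 2373 bar
upper-mantle rock: 3390 kg/m³ × 9.8 m/s² × 48520 m = 1.612×10^9 Pa = 16119 bar
Total = 136.7 + 1195 + 2373 + 16119 = 19824 bar

19800 bar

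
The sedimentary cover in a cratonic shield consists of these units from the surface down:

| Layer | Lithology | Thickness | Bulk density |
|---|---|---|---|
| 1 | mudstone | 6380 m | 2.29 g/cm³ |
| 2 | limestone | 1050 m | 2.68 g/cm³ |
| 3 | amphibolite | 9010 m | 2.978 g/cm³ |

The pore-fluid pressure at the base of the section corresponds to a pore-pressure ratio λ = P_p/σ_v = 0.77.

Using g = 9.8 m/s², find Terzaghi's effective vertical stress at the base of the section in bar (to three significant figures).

Overburden (lithostatic) stress σ_v:
mudstone: 2290 kg/m³ × 9.8 m/s² × 6380 m = 1.432×10^8 Pa = 143.2 MPa
limestone: 2680 kg/m³ × 9.8 m/s² × 1050 m = 2.758×10^7 Pa = 27.58 MPa
amphibolite: 2978 kg/m³ × 9.8 m/s² × 9010 m = 2.630×10^8 Pa = 263.0 MPa
Total = 143.2 + 27.58 + 263.0 = 433.71 MPa
Pore pressure P_p = λ·σ_v = 0.77 × 433.7 MPa = 334.0 MPa
Effective stress σ' = σ_v − P_p = 433.7 − 334.0 = 99.753 MPa = 997.53 bar

998 bar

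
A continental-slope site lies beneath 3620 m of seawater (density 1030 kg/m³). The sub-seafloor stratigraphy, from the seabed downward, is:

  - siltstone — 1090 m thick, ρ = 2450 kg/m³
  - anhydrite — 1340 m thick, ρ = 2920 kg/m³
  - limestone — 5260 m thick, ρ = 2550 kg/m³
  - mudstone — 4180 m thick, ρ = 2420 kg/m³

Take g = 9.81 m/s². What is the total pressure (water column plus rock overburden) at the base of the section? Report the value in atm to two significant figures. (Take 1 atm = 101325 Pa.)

3300 atm

seawater: 1030 kg/m³ × 9.81 m/s² × 3620 m = 3.658×10^7 Pa = 361.0 atm
siltstone: 2450 kg/m³ × 9.81 m/s² × 1090 m = 2.620×10^7 Pa = 258.6 atm
anhydrite: 2920 kg/m³ × 9.81 m/s² × 1340 m = 3.838×10^7 Pa = 378.8 atm
limestone: 2550 kg/m³ × 9.81 m/s² × 5260 m = 1.316×10^8 Pa = 1299 atm
mudstone: 2420 kg/m³ × 9.81 m/s² × 4180 m = 9.923×10^7 Pa = 979.4 atm
Total = 361.0 + 258.6 + 378.8 + 1299 + 979.4 = 3276.3 atm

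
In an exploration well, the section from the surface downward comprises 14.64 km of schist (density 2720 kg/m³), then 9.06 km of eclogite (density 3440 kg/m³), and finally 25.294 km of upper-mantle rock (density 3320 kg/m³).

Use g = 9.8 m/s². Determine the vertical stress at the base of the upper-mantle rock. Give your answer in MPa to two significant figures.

1500 MPa

schist: 2720 kg/m³ × 9.8 m/s² × 14640 m = 3.902×10^8 Pa = 390.2 MPa
eclogite: 3440 kg/m³ × 9.8 m/s² × 9060 m = 3.054×10^8 Pa = 305.4 MPa
upper-mantle rock: 3320 kg/m³ × 9.8 m/s² × 25294 m = 8.230×10^8 Pa = 823.0 MPa
Total = 390.2 + 305.4 + 823.0 = 1518.6 MPa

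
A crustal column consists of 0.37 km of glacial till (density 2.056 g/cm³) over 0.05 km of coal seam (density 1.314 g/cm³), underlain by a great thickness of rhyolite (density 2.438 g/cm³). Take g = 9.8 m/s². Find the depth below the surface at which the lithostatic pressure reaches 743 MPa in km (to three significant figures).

Pressure at base of upper layers: 2056×9.8×370 + 1314×9.8×50 = 8.099×10^6 Pa = 8.099 MPa
Remaining pressure to be supplied by rhyolite: 7.430×10^8 − 8.099×10^6 = 7.349×10^8 Pa
Additional depth in rhyolite = 7.349×10^8 Pa / (2438 kg/m³ × 9.8 m/s²) = 30759 m
Total depth = 420 m + 30759 m = 31179 m
= 31.179 km

31.2 km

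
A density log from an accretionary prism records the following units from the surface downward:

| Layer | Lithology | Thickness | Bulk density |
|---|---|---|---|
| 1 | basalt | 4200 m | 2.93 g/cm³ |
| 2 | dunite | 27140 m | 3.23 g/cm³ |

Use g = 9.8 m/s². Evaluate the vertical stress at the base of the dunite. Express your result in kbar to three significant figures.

9.80 kbar

basalt: 2930 kg/m³ × 9.8 m/s² × 4200 m = 1.206×10^8 Pa = 1.206 kbar
dunite: 3230 kg/m³ × 9.8 m/s² × 27140 m = 8.591×10^8 Pa = 8.591 kbar
Total = 1.206 + 8.591 = 9.7969 kbar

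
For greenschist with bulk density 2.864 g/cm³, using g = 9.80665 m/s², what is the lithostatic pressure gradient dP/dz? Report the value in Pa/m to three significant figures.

28100 Pa/m

dP/dz = ρg = 2864 kg/m³ × 9.80665 m/s² = 28086 Pa/m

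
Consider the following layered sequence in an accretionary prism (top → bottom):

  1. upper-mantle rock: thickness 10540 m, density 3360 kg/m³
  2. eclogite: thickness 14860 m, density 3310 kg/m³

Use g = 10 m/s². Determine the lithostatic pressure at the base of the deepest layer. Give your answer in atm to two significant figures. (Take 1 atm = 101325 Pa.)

8300 atm

upper-mantle rock: 3360 kg/m³ × 10 m/s² × 10540 m = 3.541×10^8 Pa = 3495 atm
eclogite: 3310 kg/m³ × 10 m/s² × 14860 m = 4.919×10^8 Pa = 4854 atm
Total = 3495 + 4854 = 8349.5 atm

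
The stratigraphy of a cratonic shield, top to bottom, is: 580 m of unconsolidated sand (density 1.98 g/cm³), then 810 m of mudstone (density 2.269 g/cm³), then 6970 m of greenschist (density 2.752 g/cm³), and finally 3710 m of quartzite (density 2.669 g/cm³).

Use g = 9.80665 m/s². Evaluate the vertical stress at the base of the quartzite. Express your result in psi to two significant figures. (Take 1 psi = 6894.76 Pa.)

unconsolidated sand: 1980 kg/m³ × 9.80665 m/s² × 580 m = 1.126×10^7 Pa = 1633 psi
mudstone: 2269 kg/m³ × 9.80665 m/s² × 810 m = 1.802×10^7 Pa = 2614 psi
greenschist: 2752 kg/m³ × 9.80665 m/s² × 6970 m = 1.881×10^8 Pa = 27282 psi
quartzite: 2669 kg/m³ × 9.80665 m/s² × 3710 m = 9.711×10^7 Pa = 14084 psi
Total = 1633 + 2614 + 27282 + 14084 = 45614 psi

46000 psi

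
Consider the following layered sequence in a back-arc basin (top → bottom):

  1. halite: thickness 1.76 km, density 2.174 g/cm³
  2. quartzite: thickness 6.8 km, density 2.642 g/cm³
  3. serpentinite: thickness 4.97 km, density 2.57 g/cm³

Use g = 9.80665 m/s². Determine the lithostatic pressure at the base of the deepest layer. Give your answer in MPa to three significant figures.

halite: 2174 kg/m³ × 9.80665 m/s² × 1760 m = 3.752×10^7 Pa = 37.52 MPa
quartzite: 2642 kg/m³ × 9.80665 m/s² × 6800 m = 1.762×10^8 Pa = 176.2 MPa
serpentinite: 2570 kg/m³ × 9.80665 m/s² × 4970 m = 1.253×10^8 Pa = 125.3 MPa
Total = 37.52 + 176.2 + 125.3 = 338.96 MPa

339 MPa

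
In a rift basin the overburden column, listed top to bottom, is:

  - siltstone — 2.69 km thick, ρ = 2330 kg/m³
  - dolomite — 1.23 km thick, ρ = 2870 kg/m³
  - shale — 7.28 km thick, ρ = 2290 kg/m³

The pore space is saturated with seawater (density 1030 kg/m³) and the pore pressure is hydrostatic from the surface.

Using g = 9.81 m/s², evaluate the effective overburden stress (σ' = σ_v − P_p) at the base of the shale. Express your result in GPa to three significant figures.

0.146 GPa

Overburden (lithostatic) stress σ_v:
siltstone: 2330 kg/m³ × 9.81 m/s² × 2690 m = 6.149×10^7 Pa = 61.49 MPa
dolomite: 2870 kg/m³ × 9.81 m/s² × 1230 m = 3.463×10^7 Pa = 34.63 MPa
shale: 2290 kg/m³ × 9.81 m/s² × 7280 m = 1.635×10^8 Pa = 163.5 MPa
Total = 61.49 + 34.63 + 163.5 = 259.66 MPa
Pore pressure P_p = 1030 kg/m³ × 9.81 m/s² × 11200 m = 1.132×10^8 Pa = 113.2 MPa
Effective stress σ' = σ_v − P_p = 259.7 − 113.2 = 146.49 MPa = 0.14649 GPa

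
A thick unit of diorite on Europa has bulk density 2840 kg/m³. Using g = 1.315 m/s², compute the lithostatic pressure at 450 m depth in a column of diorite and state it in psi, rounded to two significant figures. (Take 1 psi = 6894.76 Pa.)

240 psi

diorite: 2840 kg/m³ × 1.315 m/s² × 450 m = 1.681×10^6 Pa = 243.7 psi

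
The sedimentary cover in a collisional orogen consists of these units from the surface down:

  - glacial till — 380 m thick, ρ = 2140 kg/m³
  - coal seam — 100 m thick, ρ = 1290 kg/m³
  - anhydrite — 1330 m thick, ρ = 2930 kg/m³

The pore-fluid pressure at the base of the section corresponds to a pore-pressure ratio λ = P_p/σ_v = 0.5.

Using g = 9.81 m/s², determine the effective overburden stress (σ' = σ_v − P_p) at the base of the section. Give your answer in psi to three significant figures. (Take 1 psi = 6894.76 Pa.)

3440 psi

Overburden (lithostatic) stress σ_v:
glacial till: 2140 kg/m³ × 9.81 m/s² × 380 m = 7.977×10^6 Pa = 7.977 MPa
coal seam: 1290 kg/m³ × 9.81 m/s² × 100 m = 1.265×10^6 Pa = 1.265 MPa
anhydrite: 2930 kg/m³ × 9.81 m/s² × 1330 m = 3.823×10^7 Pa = 38.23 MPa
Total = 7.977 + 1.265 + 38.23 = 47.472 MPa
Pore pressure P_p = λ·σ_v = 0.5 × 47.47 MPa = 23.74 MPa
Effective stress σ' = σ_v − P_p = 47.47 − 23.74 = 23.736 MPa = 3442.6 psi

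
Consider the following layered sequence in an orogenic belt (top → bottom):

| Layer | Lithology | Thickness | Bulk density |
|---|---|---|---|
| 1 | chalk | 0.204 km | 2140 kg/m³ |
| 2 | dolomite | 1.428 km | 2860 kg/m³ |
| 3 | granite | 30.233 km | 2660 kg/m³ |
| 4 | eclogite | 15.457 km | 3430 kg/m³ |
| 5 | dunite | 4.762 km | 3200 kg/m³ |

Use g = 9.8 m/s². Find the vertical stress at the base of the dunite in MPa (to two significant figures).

1500 MPa

chalk: 2140 kg/m³ × 9.8 m/s² × 204 m = 4.278×10^6 Pa = 4.278 MPa
dolomite: 2860 kg/m³ × 9.8 m/s² × 1428 m = 4.002×10^7 Pa = 40.02 MPa
granite: 2660 kg/m³ × 9.8 m/s² × 30233 m = 7.881×10^8 Pa = 788.1 MPa
eclogite: 3430 kg/m³ × 9.8 m/s² × 15457 m = 5.196×10^8 Pa = 519.6 MPa
dunite: 3200 kg/m³ × 9.8 m/s² × 4762 m = 1.493×10^8 Pa = 149.3 MPa
Total = 4.278 + 40.02 + 788.1 + 519.6 + 149.3 = 1501.3 MPa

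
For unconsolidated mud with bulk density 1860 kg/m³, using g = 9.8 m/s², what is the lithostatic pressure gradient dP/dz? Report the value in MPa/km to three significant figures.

dP/dz = ρg = 1860 kg/m³ × 9.8 m/s² = 18228 Pa/m
= 18228 Pa/m × (1 MPa/km / 1000.0 Pa/m) = 18.228 MPa/km

18.2 MPa/km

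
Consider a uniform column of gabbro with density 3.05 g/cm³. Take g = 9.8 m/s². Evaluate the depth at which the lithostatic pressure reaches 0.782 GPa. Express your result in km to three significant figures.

26.2 km

h = P/(ρg) = 0.782 GPa / (3050 kg/m³ × 9.8 m/s²) = 7.820×10^8 Pa / 29890 Pa/m = 26163 m
= 26.163 km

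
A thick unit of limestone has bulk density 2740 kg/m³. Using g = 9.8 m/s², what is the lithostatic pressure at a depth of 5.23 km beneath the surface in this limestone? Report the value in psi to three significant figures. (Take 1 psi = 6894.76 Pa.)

20400 psi

limestone: 2740 kg/m³ × 9.8 m/s² × 5230 m = 1.404×10^8 Pa = 20369 psi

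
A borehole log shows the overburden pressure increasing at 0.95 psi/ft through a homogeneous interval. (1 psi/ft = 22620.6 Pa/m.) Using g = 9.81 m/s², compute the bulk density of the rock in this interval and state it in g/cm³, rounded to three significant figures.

2.19 g/cm³

ρ = (dP/dz)/g = 0.95 psi/ft / 9.81 m/s² = 21490 Pa/m / 9.81 m/s² = 2190.6 kg/m³
= 2.191 g/cm³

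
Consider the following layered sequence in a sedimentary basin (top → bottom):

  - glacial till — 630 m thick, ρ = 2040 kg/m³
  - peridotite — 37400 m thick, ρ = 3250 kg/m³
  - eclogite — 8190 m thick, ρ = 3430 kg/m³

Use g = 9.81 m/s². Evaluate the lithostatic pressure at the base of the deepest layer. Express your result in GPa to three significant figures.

1.48 GPa

glacial till: 2040 kg/m³ × 9.81 m/s² × 630 m = 1.261×10^7 Pa = 0.01261 GPa
peridotite: 3250 kg/m³ × 9.81 m/s² × 37400 m = 1.192×10^9 Pa = 1.192 GPa
eclogite: 3430 kg/m³ × 9.81 m/s² × 8190 m = 2.756×10^8 Pa = 0.2756 GPa
Total = 0.01261 + 1.192 + 0.2756 = 1.4806 GPa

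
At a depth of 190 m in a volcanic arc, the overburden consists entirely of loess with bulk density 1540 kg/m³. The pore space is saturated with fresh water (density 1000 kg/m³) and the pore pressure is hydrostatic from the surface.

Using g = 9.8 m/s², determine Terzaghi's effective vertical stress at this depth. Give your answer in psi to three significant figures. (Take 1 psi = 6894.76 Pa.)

146 psi

Overburden (lithostatic) stress σ_v:
loess: 1540 kg/m³ × 9.8 m/s² × 190 m = 2.867×10^6 Pa = 2.867 MPa
Pore pressure P_p = 1000 kg/m³ × 9.8 m/s² × 190 m = 1.862×10^6 Pa = 1.862 MPa
Effective stress σ' = σ_v − P_p = 2.867 − 1.862 = 1.0055 MPa = 145.83 psi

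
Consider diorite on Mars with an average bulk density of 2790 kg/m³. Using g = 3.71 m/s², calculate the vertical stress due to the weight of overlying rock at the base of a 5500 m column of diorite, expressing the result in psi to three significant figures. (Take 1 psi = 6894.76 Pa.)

8260 psi

diorite: 2790 kg/m³ × 3.71 m/s² × 5500 m = 5.693×10^7 Pa = 8257 psi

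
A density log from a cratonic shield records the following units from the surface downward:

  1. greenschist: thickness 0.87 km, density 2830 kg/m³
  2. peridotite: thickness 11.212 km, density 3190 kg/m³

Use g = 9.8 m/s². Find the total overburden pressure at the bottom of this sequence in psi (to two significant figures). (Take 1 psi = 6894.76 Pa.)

54000 psi

greenschist: 2830 kg/m³ × 9.8 m/s² × 870 m = 2.413×10^7 Pa = 3500 psi
peridotite: 3190 kg/m³ × 9.8 m/s² × 11212 m = 3.505×10^8 Pa = 50837 psi
Total = 3500 + 50837 = 54337 psi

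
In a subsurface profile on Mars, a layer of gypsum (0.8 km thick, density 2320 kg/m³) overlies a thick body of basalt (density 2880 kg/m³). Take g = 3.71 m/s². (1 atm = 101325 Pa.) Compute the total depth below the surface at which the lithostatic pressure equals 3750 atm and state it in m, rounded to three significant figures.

Pressure at base of upper layers: 2320×3.71×800 = 6.886×10^6 Pa = 67.96 atm
Remaining pressure to be supplied by basalt: 3.800×10^8 − 6.886×10^6 = 3.731×10^8 Pa
Additional depth in basalt = 3.731×10^8 Pa / (2880 kg/m³ × 3.71 m/s²) = 34917 m
Total depth = 800 m + 34917 m = 35717 m

35700 m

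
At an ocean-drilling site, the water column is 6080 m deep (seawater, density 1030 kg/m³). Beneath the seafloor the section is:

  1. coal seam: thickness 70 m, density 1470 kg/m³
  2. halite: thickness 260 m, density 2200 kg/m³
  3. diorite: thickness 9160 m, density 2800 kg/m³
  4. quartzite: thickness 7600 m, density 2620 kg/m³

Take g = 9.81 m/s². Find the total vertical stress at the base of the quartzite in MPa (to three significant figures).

seawater: 1030 kg/m³ × 9.81 m/s² × 6080 m = 6.143×10^7 Pa = 61.43 MPa
coal seam: 1470 kg/m³ × 9.81 m/s² × 70 m = 1.009×10^6 Pa = 1.009 MPa
halite: 2200 kg/m³ × 9.81 m/s² × 260 m = 5.611×10^6 Pa = 5.611 MPa
diorite: 2800 kg/m³ × 9.81 m/s² × 9160 m = 2.516×10^8 Pa = 251.6 MPa
quartzite: 2620 kg/m³ × 9.81 m/s² × 7600 m = 1.953×10^8 Pa = 195.3 MPa
Total = 61.43 + 1.009 + 5.611 + 251.6 + 195.3 = 515.00 MPa

515 MPa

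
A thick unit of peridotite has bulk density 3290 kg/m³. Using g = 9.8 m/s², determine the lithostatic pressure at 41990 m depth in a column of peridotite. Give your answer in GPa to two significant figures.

peridotite: 3290 kg/m³ × 9.8 m/s² × 41990 m = 1.354×10^9 Pa = 1.354 GPa

1.4 GPa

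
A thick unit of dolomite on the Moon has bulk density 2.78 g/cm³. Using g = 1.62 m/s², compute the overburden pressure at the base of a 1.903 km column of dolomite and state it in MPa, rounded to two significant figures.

8.6 MPa

dolomite: 2780 kg/m³ × 1.62 m/s² × 1903 m = 8.570×10^6 Pa = 8.570 MPa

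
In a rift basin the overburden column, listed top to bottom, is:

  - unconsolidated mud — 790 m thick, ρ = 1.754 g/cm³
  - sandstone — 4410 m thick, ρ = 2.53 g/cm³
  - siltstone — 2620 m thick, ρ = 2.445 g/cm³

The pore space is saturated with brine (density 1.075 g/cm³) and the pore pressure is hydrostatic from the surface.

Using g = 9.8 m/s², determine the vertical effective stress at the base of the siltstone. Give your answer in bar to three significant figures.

Overburden (lithostatic) stress σ_v:
unconsolidated mud: 1754 kg/m³ × 9.8 m/s² × 790 m = 1.358×10^7 Pa = 13.58 MPa
sandstone: 2530 kg/m³ × 9.8 m/s² × 4410 m = 1.093×10^8 Pa = 109.3 MPa
siltstone: 2445 kg/m³ × 9.8 m/s² × 2620 m = 6.278×10^7 Pa = 62.78 MPa
Total = 13.58 + 109.3 + 62.78 = 185.70 MPa
Pore pressure P_p = 1075 kg/m³ × 9.8 m/s² × 7820 m = 8.238×10^7 Pa = 82.38 MPa
Effective stress σ' = σ_v − P_p = 185.7 − 82.38 = 103.32 MPa = 1033.2 bar

1030 bar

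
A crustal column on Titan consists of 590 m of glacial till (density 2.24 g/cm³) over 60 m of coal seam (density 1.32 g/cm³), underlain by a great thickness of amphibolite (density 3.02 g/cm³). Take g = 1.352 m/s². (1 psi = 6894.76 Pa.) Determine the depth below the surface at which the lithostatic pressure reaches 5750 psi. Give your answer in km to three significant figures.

Pressure at base of upper layers: 2240×1.352×590 + 1320×1.352×60 = 1.894×10^6 Pa = 274.7 psi
Remaining pressure to be supplied by amphibolite: 3.964×10^7 − 1.894×10^6 = 3.775×10^7 Pa
Additional depth in amphibolite = 3.775×10^7 Pa / (3020 kg/m³ × 1.352 m/s²) = 9245.8 m
Total depth = 650 m + 9245.8 m = 9895.8 m
= 9.8958 km

9.90 km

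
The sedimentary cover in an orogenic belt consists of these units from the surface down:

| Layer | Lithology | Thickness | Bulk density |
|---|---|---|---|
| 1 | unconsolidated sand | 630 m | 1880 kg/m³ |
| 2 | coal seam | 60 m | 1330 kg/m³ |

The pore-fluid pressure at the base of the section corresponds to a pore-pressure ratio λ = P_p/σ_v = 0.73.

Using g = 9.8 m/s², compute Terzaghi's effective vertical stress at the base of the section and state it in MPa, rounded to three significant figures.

3.35 MPa

Overburden (lithostatic) stress σ_v:
unconsolidated sand: 1880 kg/m³ × 9.8 m/s² × 630 m = 1.161×10^7 Pa = 11.61 MPa
coal seam: 1330 kg/m³ × 9.8 m/s² × 60 m = 7.820×10^5 Pa = 0.7820 MPa
Total = 11.61 + 0.7820 = 12.389 MPa
Pore pressure P_p = λ·σ_v = 0.73 × 12.39 MPa = 9.044 MPa
Effective stress σ' = σ_v − P_p = 12.39 − 9.044 = 3.3451 MPa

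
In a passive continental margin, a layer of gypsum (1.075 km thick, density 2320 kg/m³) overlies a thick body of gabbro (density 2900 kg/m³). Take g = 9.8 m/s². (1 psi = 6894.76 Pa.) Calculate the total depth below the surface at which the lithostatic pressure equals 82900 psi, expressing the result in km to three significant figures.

20.3 km

Pressure at base of upper layers: 2320×9.8×1075 = 2.444×10^7 Pa = 3545 psi
Remaining pressure to be supplied by gabbro: 5.716×10^8 − 2.444×10^7 = 5.471×10^8 Pa
Additional depth in gabbro = 5.471×10^8 Pa / (2900 kg/m³ × 9.8 m/s²) = 19252 m
Total depth = 1075 m + 19252 m = 20327 m
= 20.327 km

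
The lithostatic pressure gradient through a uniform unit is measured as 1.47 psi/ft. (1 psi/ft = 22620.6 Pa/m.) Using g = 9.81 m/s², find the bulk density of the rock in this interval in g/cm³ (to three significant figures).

ρ = (dP/dz)/g = 1.47 psi/ft / 9.81 m/s² = 33252 Pa/m / 9.81 m/s² = 3389.6 kg/m³
= 3.390 g/cm³

3.39 g/cm³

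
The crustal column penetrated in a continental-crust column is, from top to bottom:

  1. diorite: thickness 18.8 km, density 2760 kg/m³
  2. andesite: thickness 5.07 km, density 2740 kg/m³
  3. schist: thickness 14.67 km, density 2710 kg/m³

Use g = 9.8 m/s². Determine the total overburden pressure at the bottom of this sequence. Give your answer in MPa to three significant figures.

1030 MPa

diorite: 2760 kg/m³ × 9.8 m/s² × 18800 m = 5.085×10^8 Pa = 508.5 MPa
andesite: 2740 kg/m³ × 9.8 m/s² × 5070 m = 1.361×10^8 Pa = 136.1 MPa
schist: 2710 kg/m³ × 9.8 m/s² × 14670 m = 3.896×10^8 Pa = 389.6 MPa
Total = 508.5 + 136.1 + 389.6 = 1034.2 MPa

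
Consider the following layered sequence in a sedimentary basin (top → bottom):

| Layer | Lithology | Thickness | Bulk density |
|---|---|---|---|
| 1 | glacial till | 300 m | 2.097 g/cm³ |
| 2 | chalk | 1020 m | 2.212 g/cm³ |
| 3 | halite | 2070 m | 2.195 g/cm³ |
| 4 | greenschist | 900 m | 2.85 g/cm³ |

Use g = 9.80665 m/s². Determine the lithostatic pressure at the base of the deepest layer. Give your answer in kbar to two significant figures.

glacial till: 2097 kg/m³ × 9.80665 m/s² × 300 m = 6.169×10^6 Pa = 0.06169 kbar
chalk: 2212 kg/m³ × 9.80665 m/s² × 1020 m = 2.213×10^7 Pa = 0.2213 kbar
halite: 2195 kg/m³ × 9.80665 m/s² × 2070 m = 4.456×10^7 Pa = 0.4456 kbar
greenschist: 2850 kg/m³ × 9.80665 m/s² × 900 m = 2.515×10^7 Pa = 0.2515 kbar
Total = 0.06169 + 0.2213 + 0.4456 + 0.2515 = 0.98008 kbar

0.98 kbar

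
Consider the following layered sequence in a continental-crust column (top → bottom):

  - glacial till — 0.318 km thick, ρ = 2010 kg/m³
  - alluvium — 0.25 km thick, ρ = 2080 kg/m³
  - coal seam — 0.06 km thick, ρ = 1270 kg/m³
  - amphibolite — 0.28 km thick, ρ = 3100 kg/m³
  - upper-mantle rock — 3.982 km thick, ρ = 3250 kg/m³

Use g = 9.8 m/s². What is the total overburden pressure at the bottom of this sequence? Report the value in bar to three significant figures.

1470 bar

glacial till: 2010 kg/m³ × 9.8 m/s² × 318 m = 6.264×10^6 Pa = 62.64 bar
alluvium: 2080 kg/m³ × 9.8 m/s² × 250 m = 5.096×10^6 Pa = 50.96 bar
coal seam: 1270 kg/m³ × 9.8 m/s² × 60 m = 7.468×10^5 Pa = 7.468 bar
amphibolite: 3100 kg/m³ × 9.8 m/s² × 280 m = 8.506×10^6 Pa = 85.06 bar
upper-mantle rock: 3250 kg/m³ × 9.8 m/s² × 3982 m = 1.268×10^8 Pa = 1268 bar
Total = 62.64 + 50.96 + 7.468 + 85.06 + 1268 = 1474.4 bar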